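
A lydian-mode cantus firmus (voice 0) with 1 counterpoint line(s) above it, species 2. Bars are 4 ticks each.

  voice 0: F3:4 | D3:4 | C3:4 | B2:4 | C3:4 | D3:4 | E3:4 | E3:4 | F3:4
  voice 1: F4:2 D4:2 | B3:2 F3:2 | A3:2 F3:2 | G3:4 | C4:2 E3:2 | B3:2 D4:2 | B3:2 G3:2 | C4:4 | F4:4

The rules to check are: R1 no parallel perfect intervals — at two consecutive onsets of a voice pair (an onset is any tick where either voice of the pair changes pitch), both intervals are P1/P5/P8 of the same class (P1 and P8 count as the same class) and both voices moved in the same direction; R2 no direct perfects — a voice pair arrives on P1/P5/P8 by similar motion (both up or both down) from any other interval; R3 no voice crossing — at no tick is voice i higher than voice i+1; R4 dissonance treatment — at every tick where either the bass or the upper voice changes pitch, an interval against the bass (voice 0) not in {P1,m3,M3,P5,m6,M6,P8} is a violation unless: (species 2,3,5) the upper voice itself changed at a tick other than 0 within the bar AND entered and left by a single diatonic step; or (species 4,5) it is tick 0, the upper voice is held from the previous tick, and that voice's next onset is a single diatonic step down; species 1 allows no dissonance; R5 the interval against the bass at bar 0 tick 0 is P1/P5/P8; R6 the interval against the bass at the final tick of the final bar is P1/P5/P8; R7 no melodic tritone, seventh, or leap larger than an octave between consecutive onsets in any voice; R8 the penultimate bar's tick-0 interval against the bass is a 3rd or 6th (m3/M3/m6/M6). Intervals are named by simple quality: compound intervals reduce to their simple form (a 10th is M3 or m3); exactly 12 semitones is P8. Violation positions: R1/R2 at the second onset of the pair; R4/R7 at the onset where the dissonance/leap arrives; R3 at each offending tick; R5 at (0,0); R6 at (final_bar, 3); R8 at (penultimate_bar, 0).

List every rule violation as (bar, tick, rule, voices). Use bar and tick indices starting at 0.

bar 0: v0=F3 v1=F4 downbeat P8
bar 1: v0=D3 v1=B3 downbeat M6
bar 2: v0=C3 v1=A3 downbeat M6
bar 3: v0=B2 v1=G3 downbeat m6
bar 4: v0=C3 v1=C4 downbeat P8
bar 5: v0=D3 v1=B3 downbeat M6
bar 6: v0=E3 v1=B3 downbeat P5
bar 7: v0=E3 v1=C4 downbeat m6
bar 8: v0=F3 v1=F4 downbeat P8
  -> R7 @ bar 1 tick 2 v(1,): B3->F3 leap 6st
  -> R4 @ bar 2 tick 2 v(0, 1): C3/F3 P4 untreated
  -> R2 @ bar 4 tick 0 v(0, 1): B2/G3 m6 -> C3/C4 P8 similar
  -> R2 @ bar 8 tick 0 v(0, 1): E3/C4 m6 -> F3/F4 P8 similar

(1, 2, R7, (1,))
(2, 2, R4, (0, 1))
(4, 0, R2, (0, 1))
(8, 0, R2, (0, 1))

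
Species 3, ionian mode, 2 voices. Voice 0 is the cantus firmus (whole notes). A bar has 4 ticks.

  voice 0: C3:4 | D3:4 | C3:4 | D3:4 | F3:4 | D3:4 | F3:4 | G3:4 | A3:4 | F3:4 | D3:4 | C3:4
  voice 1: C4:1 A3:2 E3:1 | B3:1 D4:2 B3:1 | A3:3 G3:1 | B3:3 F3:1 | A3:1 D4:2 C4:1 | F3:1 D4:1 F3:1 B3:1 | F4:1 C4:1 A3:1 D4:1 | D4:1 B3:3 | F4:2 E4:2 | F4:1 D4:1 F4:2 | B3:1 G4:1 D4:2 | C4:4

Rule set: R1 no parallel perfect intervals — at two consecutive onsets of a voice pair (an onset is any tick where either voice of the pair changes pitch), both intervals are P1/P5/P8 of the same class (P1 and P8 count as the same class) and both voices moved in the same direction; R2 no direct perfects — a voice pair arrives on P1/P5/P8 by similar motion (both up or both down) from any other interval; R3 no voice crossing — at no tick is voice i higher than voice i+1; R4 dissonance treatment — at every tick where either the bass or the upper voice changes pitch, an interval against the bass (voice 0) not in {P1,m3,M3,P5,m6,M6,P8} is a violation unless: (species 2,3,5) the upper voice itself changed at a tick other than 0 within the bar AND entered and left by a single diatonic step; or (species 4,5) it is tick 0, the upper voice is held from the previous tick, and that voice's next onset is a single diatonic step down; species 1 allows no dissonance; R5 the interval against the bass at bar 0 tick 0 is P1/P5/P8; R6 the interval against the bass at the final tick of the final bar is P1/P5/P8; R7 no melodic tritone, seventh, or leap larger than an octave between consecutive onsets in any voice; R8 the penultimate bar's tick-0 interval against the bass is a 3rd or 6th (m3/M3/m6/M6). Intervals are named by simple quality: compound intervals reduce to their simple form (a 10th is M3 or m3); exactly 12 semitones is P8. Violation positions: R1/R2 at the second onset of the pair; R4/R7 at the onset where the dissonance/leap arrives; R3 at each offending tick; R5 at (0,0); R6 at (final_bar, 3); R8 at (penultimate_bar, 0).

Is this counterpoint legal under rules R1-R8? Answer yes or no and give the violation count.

No (8 violations)

bar 0: v0=C3 v1=C4 (P8)
bar 1: v0=D3 v1=B3 (M6)
bar 2: v0=C3 v1=A3 (M6)
bar 3: v0=D3 v1=B3 (M6)
bar 4: v0=F3 v1=A3 (M3)
bar 5: v0=D3 v1=F3 (m3)
bar 6: v0=F3 v1=F4 (P8)
bar 7: v0=G3 v1=D4 (P5)
bar 8: v0=A3 v1=F4 (m6)
bar 9: v0=F3 v1=F4 (P8)
bar 10: v0=D3 v1=B3 (M6)
bar 11: v0=C3 v1=C4 (P8)
  R7 @ bar3.3: B3->F3 leap 6st
  R7 @ bar5.3: F3->B3 leap 6st
  R2 @ bar6.0: D3/B3 M6 -> F3/F4 P8 similar
  R7 @ bar6.0: B3->F4 leap 6st
  R7 @ bar8.0: B3->F4 leap 6st
  R7 @ bar10.0: F4->B3 leap 6st
  R4 @ bar10.1: D3/G4 P4 untreated
  R1 @ bar11.0: D3/D4 P8 -> C3/C4 P8 similar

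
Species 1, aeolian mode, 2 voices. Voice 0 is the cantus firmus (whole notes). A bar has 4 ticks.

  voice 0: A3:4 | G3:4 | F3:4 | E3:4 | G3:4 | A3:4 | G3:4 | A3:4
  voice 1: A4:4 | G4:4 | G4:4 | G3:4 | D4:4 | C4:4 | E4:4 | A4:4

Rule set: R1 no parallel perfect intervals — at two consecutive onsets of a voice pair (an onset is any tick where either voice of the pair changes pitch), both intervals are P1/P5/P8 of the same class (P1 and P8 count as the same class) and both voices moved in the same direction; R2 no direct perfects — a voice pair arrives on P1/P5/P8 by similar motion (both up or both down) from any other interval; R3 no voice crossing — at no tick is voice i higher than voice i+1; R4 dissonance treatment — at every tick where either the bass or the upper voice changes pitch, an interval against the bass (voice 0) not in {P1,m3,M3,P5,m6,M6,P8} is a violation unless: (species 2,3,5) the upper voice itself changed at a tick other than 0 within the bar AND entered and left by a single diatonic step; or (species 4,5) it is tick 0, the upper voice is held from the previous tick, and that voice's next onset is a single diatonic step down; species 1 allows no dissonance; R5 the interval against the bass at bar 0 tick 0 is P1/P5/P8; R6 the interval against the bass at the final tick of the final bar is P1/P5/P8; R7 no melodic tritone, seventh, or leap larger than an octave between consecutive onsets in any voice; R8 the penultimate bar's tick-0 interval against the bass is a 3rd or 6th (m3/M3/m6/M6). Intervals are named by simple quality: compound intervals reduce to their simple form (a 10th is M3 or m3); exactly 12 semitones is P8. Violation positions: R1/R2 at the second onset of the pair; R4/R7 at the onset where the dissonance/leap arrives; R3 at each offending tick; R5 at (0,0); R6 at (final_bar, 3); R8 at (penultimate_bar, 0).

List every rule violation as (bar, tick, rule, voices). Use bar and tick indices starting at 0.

(1, 0, R1, (0, 1))
(2, 0, R4, (0, 1))
(4, 0, R2, (0, 1))
(7, 0, R2, (0, 1))

bar 0: v0=A3 v1=A4 downbeat P8
bar 1: v0=G3 v1=G4 downbeat P8
bar 2: v0=F3 v1=G4 downbeat M2
bar 3: v0=E3 v1=G3 downbeat m3
bar 4: v0=G3 v1=D4 downbeat P5
bar 5: v0=A3 v1=C4 downbeat m3
bar 6: v0=G3 v1=E4 downbeat M6
bar 7: v0=A3 v1=A4 downbeat P8
  -> R1 @ bar 1 tick 0 v(0, 1): A3/A4 P8 -> G3/G4 P8 similar
  -> R4 @ bar 2 tick 0 v(0, 1): F3/G4 M2 untreated
  -> R2 @ bar 4 tick 0 v(0, 1): E3/G3 m3 -> G3/D4 P5 similar
  -> R2 @ bar 7 tick 0 v(0, 1): G3/E4 M6 -> A3/A4 P8 similar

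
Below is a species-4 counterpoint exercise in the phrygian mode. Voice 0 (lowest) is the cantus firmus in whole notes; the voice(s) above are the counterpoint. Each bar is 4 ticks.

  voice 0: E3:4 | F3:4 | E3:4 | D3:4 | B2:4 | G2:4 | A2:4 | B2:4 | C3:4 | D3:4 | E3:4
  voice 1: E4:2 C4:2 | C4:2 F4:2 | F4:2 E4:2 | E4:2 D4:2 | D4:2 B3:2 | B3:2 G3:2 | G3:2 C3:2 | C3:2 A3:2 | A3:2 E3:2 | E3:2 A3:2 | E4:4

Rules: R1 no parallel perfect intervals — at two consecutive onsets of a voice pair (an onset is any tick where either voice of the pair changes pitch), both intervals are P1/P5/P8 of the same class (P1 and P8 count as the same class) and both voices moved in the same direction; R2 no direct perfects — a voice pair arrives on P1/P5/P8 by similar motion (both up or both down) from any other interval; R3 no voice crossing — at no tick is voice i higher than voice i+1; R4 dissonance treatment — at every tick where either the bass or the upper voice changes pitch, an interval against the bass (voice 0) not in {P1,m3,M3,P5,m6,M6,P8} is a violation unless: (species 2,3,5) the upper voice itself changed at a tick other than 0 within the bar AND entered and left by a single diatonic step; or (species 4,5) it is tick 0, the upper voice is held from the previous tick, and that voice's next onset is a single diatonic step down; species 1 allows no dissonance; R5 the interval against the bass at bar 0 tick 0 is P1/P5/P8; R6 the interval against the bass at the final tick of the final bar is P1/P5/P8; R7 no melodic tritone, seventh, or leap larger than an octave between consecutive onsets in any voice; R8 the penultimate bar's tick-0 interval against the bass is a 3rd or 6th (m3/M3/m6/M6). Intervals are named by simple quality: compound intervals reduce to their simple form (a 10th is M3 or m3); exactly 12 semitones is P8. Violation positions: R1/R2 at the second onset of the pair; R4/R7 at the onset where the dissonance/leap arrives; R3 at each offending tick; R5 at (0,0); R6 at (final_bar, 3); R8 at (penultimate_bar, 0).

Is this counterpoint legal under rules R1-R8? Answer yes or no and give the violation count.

bar 0: v0=E3 v1=E4 (P8)
bar 1: v0=F3 v1=C4 (P5)
bar 2: v0=E3 v1=F4 (m2)
bar 3: v0=D3 v1=E4 (M2)
bar 4: v0=B2 v1=D4 (m3)
bar 5: v0=G2 v1=B3 (M3)
bar 6: v0=A2 v1=G3 (m7)
bar 7: v0=B2 v1=C3 (m2)
bar 8: v0=C3 v1=A3 (M6)
bar 9: v0=D3 v1=E3 (M2)
bar 10: v0=E3 v1=E4 (P8)
  R4 @ bar6.0: A2/G3 m7 untreated
  R4 @ bar7.0: B2/C3 m2 untreated
  R4 @ bar7.2: B2/A3 m7 untreated
  R4 @ bar9.0: D3/E3 M2 untreated
  R8 @ bar9.0: penult M2 not 3rd/6th
  R2 @ bar10.0: D3/A3 P5 -> E3/E4 P8 similar

No (6 violations)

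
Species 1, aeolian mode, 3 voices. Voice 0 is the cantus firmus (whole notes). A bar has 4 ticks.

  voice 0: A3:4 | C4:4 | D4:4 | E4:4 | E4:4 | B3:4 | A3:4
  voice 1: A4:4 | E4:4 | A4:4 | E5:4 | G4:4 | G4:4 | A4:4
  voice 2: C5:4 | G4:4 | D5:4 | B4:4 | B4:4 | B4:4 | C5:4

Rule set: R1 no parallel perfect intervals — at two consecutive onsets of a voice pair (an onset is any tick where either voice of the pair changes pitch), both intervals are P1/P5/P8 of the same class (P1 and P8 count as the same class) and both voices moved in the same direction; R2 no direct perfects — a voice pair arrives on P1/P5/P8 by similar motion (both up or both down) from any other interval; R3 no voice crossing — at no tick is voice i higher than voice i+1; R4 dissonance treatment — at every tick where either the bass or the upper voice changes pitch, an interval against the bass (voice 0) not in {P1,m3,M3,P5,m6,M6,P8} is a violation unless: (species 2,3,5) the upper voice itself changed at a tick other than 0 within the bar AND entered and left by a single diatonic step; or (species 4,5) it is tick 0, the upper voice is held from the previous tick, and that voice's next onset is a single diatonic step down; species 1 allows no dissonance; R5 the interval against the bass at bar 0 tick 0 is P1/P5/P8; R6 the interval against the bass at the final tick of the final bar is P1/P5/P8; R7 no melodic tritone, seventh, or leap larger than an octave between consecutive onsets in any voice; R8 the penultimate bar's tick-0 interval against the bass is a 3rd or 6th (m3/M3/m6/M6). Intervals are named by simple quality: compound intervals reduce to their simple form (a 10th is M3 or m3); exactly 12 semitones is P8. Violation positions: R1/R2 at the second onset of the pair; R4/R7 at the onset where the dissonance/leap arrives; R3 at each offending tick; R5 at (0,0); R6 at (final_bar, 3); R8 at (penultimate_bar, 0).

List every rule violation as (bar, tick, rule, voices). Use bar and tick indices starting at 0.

bar 0: v0=A3 v1=A4 v2=C5 downbeat m3
bar 1: v0=C4 v1=E4 v2=G4 downbeat P5
bar 2: v0=D4 v1=A4 v2=D5 downbeat P8
bar 3: v0=E4 v1=E5 v2=B4 downbeat P5
bar 4: v0=E4 v1=G4 v2=B4 downbeat P5
bar 5: v0=B3 v1=G4 v2=B4 downbeat P8
bar 6: v0=A3 v1=A4 v2=C5 downbeat m3
  -> R5 @ bar 0 tick 0 v(0, 2): opens on m3
  -> R2 @ bar 2 tick 0 v(0, 1): C4/E4 M3 -> D4/A4 P5 similar
  -> R2 @ bar 2 tick 0 v(0, 2): C4/G4 P5 -> D4/D5 P8 similar
  -> R2 @ bar 3 tick 0 v(0, 1): D4/A4 P5 -> E4/E5 P8 similar
  -> R3 @ bar 3 tick 0 v(1, 2): E5 above B4
  -> R3 @ bar 3 tick 1 v(1, 2): E5 above B4
  -> R3 @ bar 3 tick 2 v(1, 2): E5 above B4
  -> R3 @ bar 3 tick 3 v(1, 2): E5 above B4
  -> R8 @ bar 5 tick 0 v(0, 2): penult P8 not 3rd/6th
  -> R6 @ bar 6 tick 3 v(0, 2): closes on m3

(0, 0, R5, (0, 2))
(2, 0, R2, (0, 1))
(2, 0, R2, (0, 2))
(3, 0, R2, (0, 1))
(3, 0, R3, (1, 2))
(3, 1, R3, (1, 2))
(3, 2, R3, (1, 2))
(3, 3, R3, (1, 2))
(5, 0, R8, (0, 2))
(6, 3, R6, (0, 2))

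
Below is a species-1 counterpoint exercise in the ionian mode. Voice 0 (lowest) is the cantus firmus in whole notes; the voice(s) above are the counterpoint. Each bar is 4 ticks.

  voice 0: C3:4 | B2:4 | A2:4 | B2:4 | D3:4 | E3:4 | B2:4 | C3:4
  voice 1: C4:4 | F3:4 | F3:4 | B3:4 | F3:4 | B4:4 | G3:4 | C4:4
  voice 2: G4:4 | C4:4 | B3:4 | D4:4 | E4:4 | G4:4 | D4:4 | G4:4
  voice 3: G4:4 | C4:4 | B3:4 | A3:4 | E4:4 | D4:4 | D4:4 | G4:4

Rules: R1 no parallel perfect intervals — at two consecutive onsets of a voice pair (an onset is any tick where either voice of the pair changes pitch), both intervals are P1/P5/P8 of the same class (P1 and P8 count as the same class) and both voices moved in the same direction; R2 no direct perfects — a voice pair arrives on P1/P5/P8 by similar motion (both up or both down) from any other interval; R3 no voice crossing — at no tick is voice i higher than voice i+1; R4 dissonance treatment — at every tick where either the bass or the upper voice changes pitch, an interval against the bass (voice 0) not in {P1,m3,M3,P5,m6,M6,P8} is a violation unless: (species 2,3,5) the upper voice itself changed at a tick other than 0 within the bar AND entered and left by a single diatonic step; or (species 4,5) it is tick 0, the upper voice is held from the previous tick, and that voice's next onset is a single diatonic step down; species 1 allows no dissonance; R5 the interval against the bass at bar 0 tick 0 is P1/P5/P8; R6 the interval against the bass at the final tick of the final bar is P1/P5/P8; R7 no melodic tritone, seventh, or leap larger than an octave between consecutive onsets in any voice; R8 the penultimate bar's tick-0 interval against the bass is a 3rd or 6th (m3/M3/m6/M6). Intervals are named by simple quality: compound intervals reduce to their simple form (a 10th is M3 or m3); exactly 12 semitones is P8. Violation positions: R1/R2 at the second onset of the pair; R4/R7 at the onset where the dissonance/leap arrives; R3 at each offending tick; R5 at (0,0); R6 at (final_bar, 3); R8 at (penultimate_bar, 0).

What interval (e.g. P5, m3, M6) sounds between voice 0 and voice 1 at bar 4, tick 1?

m3

voice 0=D3 voice 1=F3 -> m3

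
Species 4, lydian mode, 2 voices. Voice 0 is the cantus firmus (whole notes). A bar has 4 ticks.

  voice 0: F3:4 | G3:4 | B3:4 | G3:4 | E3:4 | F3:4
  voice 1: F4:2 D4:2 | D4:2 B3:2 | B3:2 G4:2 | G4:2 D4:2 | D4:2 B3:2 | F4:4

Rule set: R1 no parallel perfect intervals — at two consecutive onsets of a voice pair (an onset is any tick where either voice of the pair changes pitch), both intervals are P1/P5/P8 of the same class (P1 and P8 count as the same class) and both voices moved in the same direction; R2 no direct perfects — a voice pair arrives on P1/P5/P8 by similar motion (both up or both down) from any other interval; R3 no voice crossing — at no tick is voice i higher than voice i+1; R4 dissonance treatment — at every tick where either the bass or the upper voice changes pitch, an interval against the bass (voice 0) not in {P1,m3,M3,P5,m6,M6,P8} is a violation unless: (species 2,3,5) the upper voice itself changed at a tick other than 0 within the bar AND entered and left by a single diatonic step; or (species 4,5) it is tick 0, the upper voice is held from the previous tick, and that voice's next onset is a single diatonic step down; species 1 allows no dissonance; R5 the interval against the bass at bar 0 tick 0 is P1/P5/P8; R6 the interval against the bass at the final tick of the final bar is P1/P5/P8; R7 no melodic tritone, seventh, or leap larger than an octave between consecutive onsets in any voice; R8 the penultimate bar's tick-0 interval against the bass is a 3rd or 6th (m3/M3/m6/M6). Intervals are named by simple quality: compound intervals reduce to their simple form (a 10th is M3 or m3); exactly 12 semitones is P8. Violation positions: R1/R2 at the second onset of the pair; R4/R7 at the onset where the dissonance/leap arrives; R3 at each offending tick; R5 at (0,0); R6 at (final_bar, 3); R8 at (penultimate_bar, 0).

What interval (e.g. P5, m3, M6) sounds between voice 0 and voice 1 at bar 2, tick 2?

m6

voice 0=B3 voice 1=G4 -> m6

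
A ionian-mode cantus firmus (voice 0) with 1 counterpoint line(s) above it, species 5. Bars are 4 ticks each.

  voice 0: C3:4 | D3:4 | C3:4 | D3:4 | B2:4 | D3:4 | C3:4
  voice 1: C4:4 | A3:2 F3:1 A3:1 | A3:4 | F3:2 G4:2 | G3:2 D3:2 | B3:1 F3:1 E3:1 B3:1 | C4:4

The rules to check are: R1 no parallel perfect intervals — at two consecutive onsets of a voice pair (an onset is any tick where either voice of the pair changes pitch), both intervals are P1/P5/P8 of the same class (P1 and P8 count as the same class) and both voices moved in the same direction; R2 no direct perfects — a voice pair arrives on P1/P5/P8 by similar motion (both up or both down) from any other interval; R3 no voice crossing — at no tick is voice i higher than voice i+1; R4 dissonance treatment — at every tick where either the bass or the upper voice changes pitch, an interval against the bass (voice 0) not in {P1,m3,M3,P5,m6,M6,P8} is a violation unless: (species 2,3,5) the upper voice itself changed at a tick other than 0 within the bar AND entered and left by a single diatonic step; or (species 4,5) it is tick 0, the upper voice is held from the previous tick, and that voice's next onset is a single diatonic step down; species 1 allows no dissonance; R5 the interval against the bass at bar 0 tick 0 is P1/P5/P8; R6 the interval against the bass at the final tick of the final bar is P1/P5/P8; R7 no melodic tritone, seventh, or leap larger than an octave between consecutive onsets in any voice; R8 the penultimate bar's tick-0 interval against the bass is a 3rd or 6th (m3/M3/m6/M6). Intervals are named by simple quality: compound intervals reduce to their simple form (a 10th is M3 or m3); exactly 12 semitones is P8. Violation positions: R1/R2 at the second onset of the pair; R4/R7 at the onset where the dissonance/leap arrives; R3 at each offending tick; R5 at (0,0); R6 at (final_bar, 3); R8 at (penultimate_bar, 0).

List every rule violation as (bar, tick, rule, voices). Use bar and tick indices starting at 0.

(3, 2, R4, (0, 1))
(3, 2, R7, (1,))
(5, 1, R7, (1,))
(5, 2, R4, (0, 1))

bar 0: v0=C3 v1=C4 downbeat P8
bar 1: v0=D3 v1=A3 downbeat P5
bar 2: v0=C3 v1=A3 downbeat M6
bar 3: v0=D3 v1=F3 downbeat m3
bar 4: v0=B2 v1=G3 downbeat m6
bar 5: v0=D3 v1=B3 downbeat M6
bar 6: v0=C3 v1=C4 downbeat P8
  -> R4 @ bar 3 tick 2 v(0, 1): D3/G4 P4 untreated
  -> R7 @ bar 3 tick 2 v(1,): F3->G4 leap 14st
  -> R7 @ bar 5 tick 1 v(1,): B3->F3 leap 6st
  -> R4 @ bar 5 tick 2 v(0, 1): D3/E3 M2 untreated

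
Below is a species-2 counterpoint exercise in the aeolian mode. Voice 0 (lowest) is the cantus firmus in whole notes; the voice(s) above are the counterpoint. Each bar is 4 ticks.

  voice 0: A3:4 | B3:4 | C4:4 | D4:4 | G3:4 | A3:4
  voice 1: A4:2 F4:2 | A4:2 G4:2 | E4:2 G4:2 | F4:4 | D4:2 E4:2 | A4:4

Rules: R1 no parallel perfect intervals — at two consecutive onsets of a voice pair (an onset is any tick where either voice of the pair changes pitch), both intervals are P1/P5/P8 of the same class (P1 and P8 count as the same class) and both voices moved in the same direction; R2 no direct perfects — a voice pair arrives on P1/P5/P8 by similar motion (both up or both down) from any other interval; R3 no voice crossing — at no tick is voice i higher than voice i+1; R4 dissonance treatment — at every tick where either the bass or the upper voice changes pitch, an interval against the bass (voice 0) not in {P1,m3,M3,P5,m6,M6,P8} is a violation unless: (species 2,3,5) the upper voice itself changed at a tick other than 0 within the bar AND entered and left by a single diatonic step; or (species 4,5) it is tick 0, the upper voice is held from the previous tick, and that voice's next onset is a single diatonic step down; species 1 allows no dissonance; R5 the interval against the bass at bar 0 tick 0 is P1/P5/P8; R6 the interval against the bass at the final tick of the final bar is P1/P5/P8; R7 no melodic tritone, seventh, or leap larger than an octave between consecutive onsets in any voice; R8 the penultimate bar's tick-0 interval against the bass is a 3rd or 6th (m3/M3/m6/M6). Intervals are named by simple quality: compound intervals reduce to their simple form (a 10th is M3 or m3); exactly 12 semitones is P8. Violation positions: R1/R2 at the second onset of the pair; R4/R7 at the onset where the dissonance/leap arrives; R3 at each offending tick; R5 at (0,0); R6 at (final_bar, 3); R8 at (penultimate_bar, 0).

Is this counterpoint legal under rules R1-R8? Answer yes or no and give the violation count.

No (4 violations)

bar 0: v0=A3 v1=A4 (P8)
bar 1: v0=B3 v1=A4 (m7)
bar 2: v0=C4 v1=E4 (M3)
bar 3: v0=D4 v1=F4 (m3)
bar 4: v0=G3 v1=D4 (P5)
bar 5: v0=A3 v1=A4 (P8)
  R4 @ bar1.0: B3/A4 m7 untreated
  R2 @ bar4.0: D4/F4 m3 -> G3/D4 P5 similar
  R8 @ bar4.0: penult P5 not 3rd/6th
  R2 @ bar5.0: G3/E4 M6 -> A3/A4 P8 similar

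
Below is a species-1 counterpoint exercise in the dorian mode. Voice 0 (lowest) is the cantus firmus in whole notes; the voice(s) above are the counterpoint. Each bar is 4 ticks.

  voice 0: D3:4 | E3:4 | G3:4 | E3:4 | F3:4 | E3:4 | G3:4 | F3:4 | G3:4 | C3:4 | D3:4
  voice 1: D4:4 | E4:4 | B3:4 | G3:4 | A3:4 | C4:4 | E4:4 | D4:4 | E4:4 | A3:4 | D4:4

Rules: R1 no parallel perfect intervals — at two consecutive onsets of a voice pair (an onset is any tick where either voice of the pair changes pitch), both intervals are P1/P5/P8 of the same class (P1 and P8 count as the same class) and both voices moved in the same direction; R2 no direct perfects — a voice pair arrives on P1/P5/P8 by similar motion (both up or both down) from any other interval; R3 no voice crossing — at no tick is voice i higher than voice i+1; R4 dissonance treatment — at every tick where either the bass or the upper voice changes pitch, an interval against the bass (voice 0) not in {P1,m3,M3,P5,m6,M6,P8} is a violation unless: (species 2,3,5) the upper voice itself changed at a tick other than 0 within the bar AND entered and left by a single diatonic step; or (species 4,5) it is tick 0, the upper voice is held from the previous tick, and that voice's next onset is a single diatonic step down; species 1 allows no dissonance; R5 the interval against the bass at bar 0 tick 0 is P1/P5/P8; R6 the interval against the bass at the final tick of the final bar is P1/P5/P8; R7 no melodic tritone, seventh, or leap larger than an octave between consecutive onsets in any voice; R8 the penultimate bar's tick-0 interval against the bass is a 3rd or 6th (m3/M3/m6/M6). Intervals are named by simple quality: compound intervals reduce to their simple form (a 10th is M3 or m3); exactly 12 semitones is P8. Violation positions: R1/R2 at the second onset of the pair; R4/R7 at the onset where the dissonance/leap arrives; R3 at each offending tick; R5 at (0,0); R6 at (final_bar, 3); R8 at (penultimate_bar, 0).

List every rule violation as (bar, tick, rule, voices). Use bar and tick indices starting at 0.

bar 0: v0=D3 v1=D4 downbeat P8
bar 1: v0=E3 v1=E4 downbeat P8
bar 2: v0=G3 v1=B3 downbeat M3
bar 3: v0=E3 v1=G3 downbeat m3
bar 4: v0=F3 v1=A3 downbeat M3
bar 5: v0=E3 v1=C4 downbeat m6
bar 6: v0=G3 v1=E4 downbeat M6
bar 7: v0=F3 v1=D4 downbeat M6
bar 8: v0=G3 v1=E4 downbeat M6
bar 9: v0=C3 v1=A3 downbeat M6
bar 10: v0=D3 v1=D4 downbeat P8
  -> R1 @ bar 1 tick 0 v(0, 1): D3/D4 P8 -> E3/E4 P8 similar
  -> R2 @ bar 10 tick 0 v(0, 1): C3/A3 M6 -> D3/D4 P8 similar

(1, 0, R1, (0, 1))
(10, 0, R2, (0, 1))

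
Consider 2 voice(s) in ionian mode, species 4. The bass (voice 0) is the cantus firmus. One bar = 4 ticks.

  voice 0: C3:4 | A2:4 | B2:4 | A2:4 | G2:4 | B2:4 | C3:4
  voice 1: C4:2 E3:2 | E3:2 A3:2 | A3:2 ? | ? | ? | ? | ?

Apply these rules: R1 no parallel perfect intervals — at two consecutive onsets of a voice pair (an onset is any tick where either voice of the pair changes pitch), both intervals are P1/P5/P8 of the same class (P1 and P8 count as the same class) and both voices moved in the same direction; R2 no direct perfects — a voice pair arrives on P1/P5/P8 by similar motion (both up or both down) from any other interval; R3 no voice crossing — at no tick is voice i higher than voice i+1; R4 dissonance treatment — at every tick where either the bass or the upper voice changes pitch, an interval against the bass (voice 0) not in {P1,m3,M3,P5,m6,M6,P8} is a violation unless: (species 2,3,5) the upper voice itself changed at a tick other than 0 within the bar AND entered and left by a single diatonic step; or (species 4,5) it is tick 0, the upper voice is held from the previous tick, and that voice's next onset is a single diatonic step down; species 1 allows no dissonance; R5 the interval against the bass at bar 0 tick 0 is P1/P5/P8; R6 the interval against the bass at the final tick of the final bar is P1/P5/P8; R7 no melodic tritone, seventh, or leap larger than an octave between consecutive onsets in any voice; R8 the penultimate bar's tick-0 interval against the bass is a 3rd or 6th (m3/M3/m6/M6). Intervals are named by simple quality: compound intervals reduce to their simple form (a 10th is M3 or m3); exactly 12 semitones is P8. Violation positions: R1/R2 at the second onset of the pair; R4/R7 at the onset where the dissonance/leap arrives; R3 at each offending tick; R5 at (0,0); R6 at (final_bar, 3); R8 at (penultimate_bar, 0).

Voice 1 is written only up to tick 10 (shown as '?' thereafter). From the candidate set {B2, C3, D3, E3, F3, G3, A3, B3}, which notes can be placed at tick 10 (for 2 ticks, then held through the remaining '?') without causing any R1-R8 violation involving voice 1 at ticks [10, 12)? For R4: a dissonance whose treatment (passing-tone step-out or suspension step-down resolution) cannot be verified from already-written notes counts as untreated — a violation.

{A3, B3, D3, G3}

B2: violates R7
C3: violates R4
D3: legal
E3: violates R4
F3: violates R4
G3: legal
A3: legal
B3: legal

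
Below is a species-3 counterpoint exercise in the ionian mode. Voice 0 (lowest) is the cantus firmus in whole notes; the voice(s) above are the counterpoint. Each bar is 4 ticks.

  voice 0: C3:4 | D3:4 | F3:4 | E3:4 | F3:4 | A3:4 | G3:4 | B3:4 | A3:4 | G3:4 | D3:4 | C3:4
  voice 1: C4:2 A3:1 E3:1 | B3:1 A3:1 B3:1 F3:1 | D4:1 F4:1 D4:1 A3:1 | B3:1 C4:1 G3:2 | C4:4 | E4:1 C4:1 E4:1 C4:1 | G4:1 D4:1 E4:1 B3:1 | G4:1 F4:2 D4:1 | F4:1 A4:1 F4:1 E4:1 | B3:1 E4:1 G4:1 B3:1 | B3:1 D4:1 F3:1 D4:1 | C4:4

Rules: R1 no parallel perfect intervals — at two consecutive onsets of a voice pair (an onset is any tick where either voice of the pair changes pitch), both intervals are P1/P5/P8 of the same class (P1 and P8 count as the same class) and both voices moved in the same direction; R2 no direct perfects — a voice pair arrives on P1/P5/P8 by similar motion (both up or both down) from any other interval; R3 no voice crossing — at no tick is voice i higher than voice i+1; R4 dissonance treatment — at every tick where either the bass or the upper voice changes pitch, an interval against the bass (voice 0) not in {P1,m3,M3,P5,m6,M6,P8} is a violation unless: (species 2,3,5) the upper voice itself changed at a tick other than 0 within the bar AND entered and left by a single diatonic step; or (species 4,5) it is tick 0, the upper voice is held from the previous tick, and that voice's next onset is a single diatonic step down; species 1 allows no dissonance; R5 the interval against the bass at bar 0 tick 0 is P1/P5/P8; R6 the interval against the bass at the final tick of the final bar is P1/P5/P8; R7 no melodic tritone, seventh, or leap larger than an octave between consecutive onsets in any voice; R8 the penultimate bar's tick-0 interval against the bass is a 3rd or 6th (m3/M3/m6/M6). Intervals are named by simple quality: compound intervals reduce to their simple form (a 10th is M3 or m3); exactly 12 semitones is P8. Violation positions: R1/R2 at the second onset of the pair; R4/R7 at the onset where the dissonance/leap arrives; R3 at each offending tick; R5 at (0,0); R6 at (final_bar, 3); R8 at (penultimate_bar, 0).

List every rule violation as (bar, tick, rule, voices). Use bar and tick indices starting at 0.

bar 0: v0=C3 v1=C4 downbeat P8
bar 1: v0=D3 v1=B3 downbeat M6
bar 2: v0=F3 v1=D4 downbeat M6
bar 3: v0=E3 v1=B3 downbeat P5
bar 4: v0=F3 v1=C4 downbeat P5
bar 5: v0=A3 v1=E4 downbeat P5
bar 6: v0=G3 v1=G4 downbeat P8
bar 7: v0=B3 v1=G4 downbeat m6
bar 8: v0=A3 v1=F4 downbeat m6
bar 9: v0=G3 v1=B3 downbeat M3
bar 10: v0=D3 v1=B3 downbeat M6
bar 11: v0=C3 v1=C4 downbeat P8
  -> R7 @ bar 1 tick 3 v(1,): B3->F3 leap 6st
  -> R2 @ bar 4 tick 0 v(0, 1): E3/G3 m3 -> F3/C4 P5 similar
  -> R1 @ bar 5 tick 0 v(0, 1): F3/C4 P5 -> A3/E4 P5 similar
  -> R4 @ bar 7 tick 1 v(0, 1): B3/F4 TT untreated
  -> R1 @ bar 11 tick 0 v(0, 1): D3/D4 P8 -> C3/C4 P8 similar

(1, 3, R7, (1,))
(4, 0, R2, (0, 1))
(5, 0, R1, (0, 1))
(7, 1, R4, (0, 1))
(11, 0, R1, (0, 1))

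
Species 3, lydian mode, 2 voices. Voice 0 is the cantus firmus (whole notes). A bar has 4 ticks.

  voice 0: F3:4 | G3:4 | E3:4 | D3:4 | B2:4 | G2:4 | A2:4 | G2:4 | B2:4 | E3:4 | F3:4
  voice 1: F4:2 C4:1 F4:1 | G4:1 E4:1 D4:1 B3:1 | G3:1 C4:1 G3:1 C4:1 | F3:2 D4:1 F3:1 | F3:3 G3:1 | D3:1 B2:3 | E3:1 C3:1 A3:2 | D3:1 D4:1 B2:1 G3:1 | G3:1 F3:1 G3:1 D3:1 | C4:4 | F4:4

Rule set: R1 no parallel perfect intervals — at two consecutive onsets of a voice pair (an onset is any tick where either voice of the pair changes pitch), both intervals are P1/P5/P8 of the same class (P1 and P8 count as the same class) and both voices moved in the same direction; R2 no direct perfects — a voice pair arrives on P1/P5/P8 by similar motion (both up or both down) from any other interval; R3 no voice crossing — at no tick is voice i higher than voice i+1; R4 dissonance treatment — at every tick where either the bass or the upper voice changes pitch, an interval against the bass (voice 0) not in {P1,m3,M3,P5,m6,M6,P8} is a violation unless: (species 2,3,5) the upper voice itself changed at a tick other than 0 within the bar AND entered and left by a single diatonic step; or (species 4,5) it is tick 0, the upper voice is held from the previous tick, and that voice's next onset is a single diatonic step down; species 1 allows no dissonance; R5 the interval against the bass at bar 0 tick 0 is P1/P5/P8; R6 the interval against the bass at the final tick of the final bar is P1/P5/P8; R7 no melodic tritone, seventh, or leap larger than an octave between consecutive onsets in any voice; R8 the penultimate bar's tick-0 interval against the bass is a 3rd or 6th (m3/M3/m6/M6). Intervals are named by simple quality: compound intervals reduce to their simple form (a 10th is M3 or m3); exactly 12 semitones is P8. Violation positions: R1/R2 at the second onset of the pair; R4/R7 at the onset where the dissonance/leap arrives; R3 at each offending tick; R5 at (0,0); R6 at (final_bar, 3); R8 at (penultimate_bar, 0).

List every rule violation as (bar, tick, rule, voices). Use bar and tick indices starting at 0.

(1, 0, R1, (0, 1))
(4, 0, R4, (0, 1))
(5, 0, R2, (0, 1))
(6, 0, R2, (0, 1))
(7, 0, R2, (0, 1))
(7, 2, R7, (1,))
(9, 0, R7, (1,))
(10, 0, R2, (0, 1))

bar 0: v0=F3 v1=F4 downbeat P8
bar 1: v0=G3 v1=G4 downbeat P8
bar 2: v0=E3 v1=G3 downbeat m3
bar 3: v0=D3 v1=F3 downbeat m3
bar 4: v0=B2 v1=F3 downbeat TT
bar 5: v0=G2 v1=D3 downbeat P5
bar 6: v0=A2 v1=E3 downbeat P5
bar 7: v0=G2 v1=D3 downbeat P5
bar 8: v0=B2 v1=G3 downbeat m6
bar 9: v0=E3 v1=C4 downbeat m6
bar 10: v0=F3 v1=F4 downbeat P8
  -> R1 @ bar 1 tick 0 v(0, 1): F3/F4 P8 -> G3/G4 P8 similar
  -> R4 @ bar 4 tick 0 v(0, 1): B2/F3 TT untreated
  -> R2 @ bar 5 tick 0 v(0, 1): B2/G3 m6 -> G2/D3 P5 similar
  -> R2 @ bar 6 tick 0 v(0, 1): G2/B2 M3 -> A2/E3 P5 similar
  -> R2 @ bar 7 tick 0 v(0, 1): A2/A3 P8 -> G2/D3 P5 similar
  -> R7 @ bar 7 tick 2 v(1,): D4->B2 leap 15st
  -> R7 @ bar 9 tick 0 v(1,): D3->C4 leap 10st
  -> R2 @ bar 10 tick 0 v(0, 1): E3/C4 m6 -> F3/F4 P8 similar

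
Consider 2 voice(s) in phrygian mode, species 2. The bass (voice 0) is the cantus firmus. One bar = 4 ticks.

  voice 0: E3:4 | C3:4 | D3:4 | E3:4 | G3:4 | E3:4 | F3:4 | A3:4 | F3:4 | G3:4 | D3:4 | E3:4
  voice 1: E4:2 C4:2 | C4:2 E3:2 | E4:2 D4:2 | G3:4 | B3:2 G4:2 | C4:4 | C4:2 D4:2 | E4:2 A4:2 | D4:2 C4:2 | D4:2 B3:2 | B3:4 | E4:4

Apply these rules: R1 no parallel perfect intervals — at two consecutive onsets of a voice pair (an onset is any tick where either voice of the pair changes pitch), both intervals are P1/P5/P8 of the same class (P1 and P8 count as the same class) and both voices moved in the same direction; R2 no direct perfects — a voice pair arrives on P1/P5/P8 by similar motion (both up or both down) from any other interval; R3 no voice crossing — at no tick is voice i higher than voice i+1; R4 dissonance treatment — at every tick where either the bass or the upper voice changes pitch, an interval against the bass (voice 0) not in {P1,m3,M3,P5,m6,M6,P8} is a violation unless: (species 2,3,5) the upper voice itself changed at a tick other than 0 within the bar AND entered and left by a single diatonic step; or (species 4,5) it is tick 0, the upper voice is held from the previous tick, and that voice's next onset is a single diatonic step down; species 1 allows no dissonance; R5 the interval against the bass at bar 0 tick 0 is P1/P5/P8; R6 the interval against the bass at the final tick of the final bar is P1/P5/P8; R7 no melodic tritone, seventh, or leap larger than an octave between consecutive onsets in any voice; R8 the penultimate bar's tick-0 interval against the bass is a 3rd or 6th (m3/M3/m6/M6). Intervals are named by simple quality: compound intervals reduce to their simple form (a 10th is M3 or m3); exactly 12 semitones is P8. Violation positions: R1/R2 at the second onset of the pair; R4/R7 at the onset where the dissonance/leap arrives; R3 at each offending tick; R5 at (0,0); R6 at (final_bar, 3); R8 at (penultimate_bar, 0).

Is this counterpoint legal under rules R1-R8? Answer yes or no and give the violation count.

No (4 violations)

bar 0: v0=E3 v1=E4 (P8)
bar 1: v0=C3 v1=C4 (P8)
bar 2: v0=D3 v1=E4 (M2)
bar 3: v0=E3 v1=G3 (m3)
bar 4: v0=G3 v1=B3 (M3)
bar 5: v0=E3 v1=C4 (m6)
bar 6: v0=F3 v1=C4 (P5)
bar 7: v0=A3 v1=E4 (P5)
bar 8: v0=F3 v1=D4 (M6)
bar 9: v0=G3 v1=D4 (P5)
bar 10: v0=D3 v1=B3 (M6)
bar 11: v0=E3 v1=E4 (P8)
  R4 @ bar2.0: D3/E4 M2 untreated
  R2 @ bar7.0: F3/D4 M6 -> A3/E4 P5 similar
  R1 @ bar9.0: F3/C4 P5 -> G3/D4 P5 similar
  R2 @ bar11.0: D3/B3 M6 -> E3/E4 P8 similar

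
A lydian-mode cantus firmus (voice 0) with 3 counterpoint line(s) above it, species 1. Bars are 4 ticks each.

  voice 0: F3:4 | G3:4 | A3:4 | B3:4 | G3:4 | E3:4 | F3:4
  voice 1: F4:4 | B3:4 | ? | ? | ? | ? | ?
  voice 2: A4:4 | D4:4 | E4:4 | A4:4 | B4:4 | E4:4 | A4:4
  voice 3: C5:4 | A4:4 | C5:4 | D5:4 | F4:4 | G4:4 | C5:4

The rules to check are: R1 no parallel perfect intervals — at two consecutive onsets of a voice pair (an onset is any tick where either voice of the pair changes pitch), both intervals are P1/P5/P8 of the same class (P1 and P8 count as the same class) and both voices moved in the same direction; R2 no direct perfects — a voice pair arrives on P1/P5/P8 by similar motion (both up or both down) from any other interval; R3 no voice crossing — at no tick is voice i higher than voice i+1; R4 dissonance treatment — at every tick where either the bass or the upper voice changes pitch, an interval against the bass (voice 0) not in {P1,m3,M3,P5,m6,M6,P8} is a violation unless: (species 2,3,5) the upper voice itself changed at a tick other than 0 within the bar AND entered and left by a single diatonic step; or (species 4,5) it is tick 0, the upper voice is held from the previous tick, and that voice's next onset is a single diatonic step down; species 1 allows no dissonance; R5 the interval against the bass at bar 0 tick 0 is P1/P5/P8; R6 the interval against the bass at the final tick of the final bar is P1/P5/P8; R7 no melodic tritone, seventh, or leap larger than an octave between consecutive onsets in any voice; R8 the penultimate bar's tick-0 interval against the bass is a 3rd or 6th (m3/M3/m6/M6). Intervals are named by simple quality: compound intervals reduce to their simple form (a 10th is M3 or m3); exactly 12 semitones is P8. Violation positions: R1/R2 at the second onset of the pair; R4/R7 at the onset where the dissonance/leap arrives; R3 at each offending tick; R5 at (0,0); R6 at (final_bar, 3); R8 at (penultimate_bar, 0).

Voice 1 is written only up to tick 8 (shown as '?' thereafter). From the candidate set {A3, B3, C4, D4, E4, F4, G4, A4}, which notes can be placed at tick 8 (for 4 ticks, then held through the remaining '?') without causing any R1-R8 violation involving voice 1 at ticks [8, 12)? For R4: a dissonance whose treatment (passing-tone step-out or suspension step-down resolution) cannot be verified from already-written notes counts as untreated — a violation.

{A3}

A3: legal
B3: violates R4
C4: violates R2
D4: violates R4
E4: violates R2
F4: violates R2,R3,R7
G4: violates R3,R4
A4: violates R2,R3,R7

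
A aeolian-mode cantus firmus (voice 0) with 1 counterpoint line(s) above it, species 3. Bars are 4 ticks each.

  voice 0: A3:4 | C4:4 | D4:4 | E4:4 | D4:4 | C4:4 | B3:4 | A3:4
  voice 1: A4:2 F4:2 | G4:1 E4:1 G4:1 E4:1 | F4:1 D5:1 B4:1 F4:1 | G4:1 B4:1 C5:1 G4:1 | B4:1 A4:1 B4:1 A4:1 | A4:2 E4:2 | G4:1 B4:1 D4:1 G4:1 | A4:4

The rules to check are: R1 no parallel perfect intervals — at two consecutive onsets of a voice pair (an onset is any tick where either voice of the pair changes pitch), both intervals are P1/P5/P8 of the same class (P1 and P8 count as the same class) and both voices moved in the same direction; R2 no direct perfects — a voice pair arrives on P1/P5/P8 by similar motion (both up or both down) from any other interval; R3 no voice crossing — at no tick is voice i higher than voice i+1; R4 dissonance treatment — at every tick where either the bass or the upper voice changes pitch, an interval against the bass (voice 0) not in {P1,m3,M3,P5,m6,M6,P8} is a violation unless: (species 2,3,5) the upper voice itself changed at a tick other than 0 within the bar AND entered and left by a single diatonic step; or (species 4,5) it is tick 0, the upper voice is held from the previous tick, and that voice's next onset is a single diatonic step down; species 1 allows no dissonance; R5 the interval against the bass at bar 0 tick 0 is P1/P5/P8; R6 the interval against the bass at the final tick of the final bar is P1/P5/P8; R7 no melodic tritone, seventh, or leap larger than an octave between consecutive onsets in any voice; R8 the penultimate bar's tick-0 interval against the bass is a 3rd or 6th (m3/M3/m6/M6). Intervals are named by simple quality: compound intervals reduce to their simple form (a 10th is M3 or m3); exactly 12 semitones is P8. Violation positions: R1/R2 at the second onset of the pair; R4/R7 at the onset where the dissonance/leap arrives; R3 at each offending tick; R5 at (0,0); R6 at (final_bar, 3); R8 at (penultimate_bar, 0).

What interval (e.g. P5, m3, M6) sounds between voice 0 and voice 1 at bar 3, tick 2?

m6

voice 0=E4 voice 1=C5 -> m6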